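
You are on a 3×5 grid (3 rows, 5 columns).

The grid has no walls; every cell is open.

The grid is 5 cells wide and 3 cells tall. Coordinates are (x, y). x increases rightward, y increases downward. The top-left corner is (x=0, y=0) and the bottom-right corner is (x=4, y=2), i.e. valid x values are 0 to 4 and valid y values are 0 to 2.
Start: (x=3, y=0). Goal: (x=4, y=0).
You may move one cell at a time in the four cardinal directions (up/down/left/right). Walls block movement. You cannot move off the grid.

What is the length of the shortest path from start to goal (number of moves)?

BFS from (x=3, y=0) until reaching (x=4, y=0):
  Distance 0: (x=3, y=0)
  Distance 1: (x=2, y=0), (x=4, y=0), (x=3, y=1)  <- goal reached here
One shortest path (1 moves): (x=3, y=0) -> (x=4, y=0)

Answer: Shortest path length: 1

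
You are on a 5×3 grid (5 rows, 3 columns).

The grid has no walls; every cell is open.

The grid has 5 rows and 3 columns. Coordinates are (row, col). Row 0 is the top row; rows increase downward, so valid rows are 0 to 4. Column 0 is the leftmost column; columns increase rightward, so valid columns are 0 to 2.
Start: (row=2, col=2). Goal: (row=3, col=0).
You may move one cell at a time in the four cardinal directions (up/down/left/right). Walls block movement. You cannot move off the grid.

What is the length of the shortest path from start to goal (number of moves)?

BFS from (row=2, col=2) until reaching (row=3, col=0):
  Distance 0: (row=2, col=2)
  Distance 1: (row=1, col=2), (row=2, col=1), (row=3, col=2)
  Distance 2: (row=0, col=2), (row=1, col=1), (row=2, col=0), (row=3, col=1), (row=4, col=2)
  Distance 3: (row=0, col=1), (row=1, col=0), (row=3, col=0), (row=4, col=1)  <- goal reached here
One shortest path (3 moves): (row=2, col=2) -> (row=2, col=1) -> (row=2, col=0) -> (row=3, col=0)

Answer: Shortest path length: 3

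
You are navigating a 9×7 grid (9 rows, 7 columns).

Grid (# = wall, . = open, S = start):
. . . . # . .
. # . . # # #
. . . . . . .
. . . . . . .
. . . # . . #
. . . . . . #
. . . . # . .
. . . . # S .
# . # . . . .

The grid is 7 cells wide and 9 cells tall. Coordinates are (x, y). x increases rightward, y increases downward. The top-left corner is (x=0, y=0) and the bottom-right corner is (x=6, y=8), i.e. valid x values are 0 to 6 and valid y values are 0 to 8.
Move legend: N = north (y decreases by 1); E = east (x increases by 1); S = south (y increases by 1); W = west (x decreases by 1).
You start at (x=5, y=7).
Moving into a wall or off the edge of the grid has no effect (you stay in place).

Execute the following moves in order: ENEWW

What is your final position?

Answer: Final position: (x=5, y=6)

Derivation:
Start: (x=5, y=7)
  E (east): (x=5, y=7) -> (x=6, y=7)
  N (north): (x=6, y=7) -> (x=6, y=6)
  E (east): blocked, stay at (x=6, y=6)
  W (west): (x=6, y=6) -> (x=5, y=6)
  W (west): blocked, stay at (x=5, y=6)
Final: (x=5, y=6)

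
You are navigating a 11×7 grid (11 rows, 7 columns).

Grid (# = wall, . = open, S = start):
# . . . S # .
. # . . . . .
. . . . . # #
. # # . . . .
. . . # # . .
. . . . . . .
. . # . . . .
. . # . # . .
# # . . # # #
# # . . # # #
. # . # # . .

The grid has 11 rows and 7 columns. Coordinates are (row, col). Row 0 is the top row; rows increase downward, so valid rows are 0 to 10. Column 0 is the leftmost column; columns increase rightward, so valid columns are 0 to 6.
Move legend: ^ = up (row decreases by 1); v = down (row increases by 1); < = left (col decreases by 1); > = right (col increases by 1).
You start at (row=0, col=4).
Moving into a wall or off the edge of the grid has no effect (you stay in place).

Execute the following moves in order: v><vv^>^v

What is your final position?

Answer: Final position: (row=2, col=4)

Derivation:
Start: (row=0, col=4)
  v (down): (row=0, col=4) -> (row=1, col=4)
  > (right): (row=1, col=4) -> (row=1, col=5)
  < (left): (row=1, col=5) -> (row=1, col=4)
  v (down): (row=1, col=4) -> (row=2, col=4)
  v (down): (row=2, col=4) -> (row=3, col=4)
  ^ (up): (row=3, col=4) -> (row=2, col=4)
  > (right): blocked, stay at (row=2, col=4)
  ^ (up): (row=2, col=4) -> (row=1, col=4)
  v (down): (row=1, col=4) -> (row=2, col=4)
Final: (row=2, col=4)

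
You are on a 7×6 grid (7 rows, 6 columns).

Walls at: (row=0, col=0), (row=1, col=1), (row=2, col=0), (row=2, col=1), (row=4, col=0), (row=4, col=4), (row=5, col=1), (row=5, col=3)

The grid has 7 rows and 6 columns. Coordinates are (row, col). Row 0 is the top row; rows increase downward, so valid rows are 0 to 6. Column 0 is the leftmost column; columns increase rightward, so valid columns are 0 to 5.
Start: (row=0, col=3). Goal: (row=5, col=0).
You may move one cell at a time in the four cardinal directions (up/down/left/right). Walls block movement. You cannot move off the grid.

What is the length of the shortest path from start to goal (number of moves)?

BFS from (row=0, col=3) until reaching (row=5, col=0):
  Distance 0: (row=0, col=3)
  Distance 1: (row=0, col=2), (row=0, col=4), (row=1, col=3)
  Distance 2: (row=0, col=1), (row=0, col=5), (row=1, col=2), (row=1, col=4), (row=2, col=3)
  Distance 3: (row=1, col=5), (row=2, col=2), (row=2, col=4), (row=3, col=3)
  Distance 4: (row=2, col=5), (row=3, col=2), (row=3, col=4), (row=4, col=3)
  Distance 5: (row=3, col=1), (row=3, col=5), (row=4, col=2)
  Distance 6: (row=3, col=0), (row=4, col=1), (row=4, col=5), (row=5, col=2)
  Distance 7: (row=5, col=5), (row=6, col=2)
  Distance 8: (row=5, col=4), (row=6, col=1), (row=6, col=3), (row=6, col=5)
  Distance 9: (row=6, col=0), (row=6, col=4)
  Distance 10: (row=5, col=0)  <- goal reached here
One shortest path (10 moves): (row=0, col=3) -> (row=0, col=2) -> (row=1, col=2) -> (row=2, col=2) -> (row=3, col=2) -> (row=4, col=2) -> (row=5, col=2) -> (row=6, col=2) -> (row=6, col=1) -> (row=6, col=0) -> (row=5, col=0)

Answer: Shortest path length: 10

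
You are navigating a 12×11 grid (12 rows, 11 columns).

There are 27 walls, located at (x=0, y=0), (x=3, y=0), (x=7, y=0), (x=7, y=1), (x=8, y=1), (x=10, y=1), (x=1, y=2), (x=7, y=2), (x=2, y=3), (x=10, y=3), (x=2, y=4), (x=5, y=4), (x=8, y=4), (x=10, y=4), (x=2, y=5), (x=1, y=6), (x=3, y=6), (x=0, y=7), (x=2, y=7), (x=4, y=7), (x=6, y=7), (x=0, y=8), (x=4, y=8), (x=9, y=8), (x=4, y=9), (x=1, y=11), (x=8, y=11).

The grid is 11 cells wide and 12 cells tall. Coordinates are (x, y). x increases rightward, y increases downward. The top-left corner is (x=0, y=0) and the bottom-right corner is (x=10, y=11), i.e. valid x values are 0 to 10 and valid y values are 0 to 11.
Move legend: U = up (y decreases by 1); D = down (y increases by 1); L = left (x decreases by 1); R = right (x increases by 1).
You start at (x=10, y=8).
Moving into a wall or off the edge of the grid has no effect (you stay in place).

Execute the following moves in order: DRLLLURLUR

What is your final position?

Answer: Final position: (x=8, y=7)

Derivation:
Start: (x=10, y=8)
  D (down): (x=10, y=8) -> (x=10, y=9)
  R (right): blocked, stay at (x=10, y=9)
  L (left): (x=10, y=9) -> (x=9, y=9)
  L (left): (x=9, y=9) -> (x=8, y=9)
  L (left): (x=8, y=9) -> (x=7, y=9)
  U (up): (x=7, y=9) -> (x=7, y=8)
  R (right): (x=7, y=8) -> (x=8, y=8)
  L (left): (x=8, y=8) -> (x=7, y=8)
  U (up): (x=7, y=8) -> (x=7, y=7)
  R (right): (x=7, y=7) -> (x=8, y=7)
Final: (x=8, y=7)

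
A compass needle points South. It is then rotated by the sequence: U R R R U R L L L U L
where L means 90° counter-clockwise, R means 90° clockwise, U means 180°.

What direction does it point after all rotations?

Answer: Final heading: North

Derivation:
Start: South
  U (U-turn (180°)) -> North
  R (right (90° clockwise)) -> East
  R (right (90° clockwise)) -> South
  R (right (90° clockwise)) -> West
  U (U-turn (180°)) -> East
  R (right (90° clockwise)) -> South
  L (left (90° counter-clockwise)) -> East
  L (left (90° counter-clockwise)) -> North
  L (left (90° counter-clockwise)) -> West
  U (U-turn (180°)) -> East
  L (left (90° counter-clockwise)) -> North
Final: North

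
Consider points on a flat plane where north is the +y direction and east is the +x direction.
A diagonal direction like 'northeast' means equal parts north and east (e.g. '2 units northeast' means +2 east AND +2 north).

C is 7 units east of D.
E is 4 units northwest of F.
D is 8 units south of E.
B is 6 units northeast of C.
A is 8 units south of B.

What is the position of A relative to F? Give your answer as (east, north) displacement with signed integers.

Place F at the origin (east=0, north=0).
  E is 4 units northwest of F: delta (east=-4, north=+4); E at (east=-4, north=4).
  D is 8 units south of E: delta (east=+0, north=-8); D at (east=-4, north=-4).
  C is 7 units east of D: delta (east=+7, north=+0); C at (east=3, north=-4).
  B is 6 units northeast of C: delta (east=+6, north=+6); B at (east=9, north=2).
  A is 8 units south of B: delta (east=+0, north=-8); A at (east=9, north=-6).
Therefore A relative to F: (east=9, north=-6).

Answer: A is at (east=9, north=-6) relative to F.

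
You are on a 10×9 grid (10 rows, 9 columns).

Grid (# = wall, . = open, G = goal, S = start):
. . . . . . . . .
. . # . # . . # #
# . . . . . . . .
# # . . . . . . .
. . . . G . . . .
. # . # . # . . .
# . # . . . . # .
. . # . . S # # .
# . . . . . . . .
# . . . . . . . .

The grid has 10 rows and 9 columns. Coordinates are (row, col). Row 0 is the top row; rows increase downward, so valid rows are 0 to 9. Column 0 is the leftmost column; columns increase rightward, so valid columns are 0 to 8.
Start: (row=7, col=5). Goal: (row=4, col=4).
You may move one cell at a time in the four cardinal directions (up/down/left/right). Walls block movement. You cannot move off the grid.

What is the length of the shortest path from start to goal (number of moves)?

Answer: Shortest path length: 4

Derivation:
BFS from (row=7, col=5) until reaching (row=4, col=4):
  Distance 0: (row=7, col=5)
  Distance 1: (row=6, col=5), (row=7, col=4), (row=8, col=5)
  Distance 2: (row=6, col=4), (row=6, col=6), (row=7, col=3), (row=8, col=4), (row=8, col=6), (row=9, col=5)
  Distance 3: (row=5, col=4), (row=5, col=6), (row=6, col=3), (row=8, col=3), (row=8, col=7), (row=9, col=4), (row=9, col=6)
  Distance 4: (row=4, col=4), (row=4, col=6), (row=5, col=7), (row=8, col=2), (row=8, col=8), (row=9, col=3), (row=9, col=7)  <- goal reached here
One shortest path (4 moves): (row=7, col=5) -> (row=7, col=4) -> (row=6, col=4) -> (row=5, col=4) -> (row=4, col=4)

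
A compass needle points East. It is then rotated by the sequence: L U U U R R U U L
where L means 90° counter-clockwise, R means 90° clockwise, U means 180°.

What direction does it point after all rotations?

Answer: Final heading: West

Derivation:
Start: East
  L (left (90° counter-clockwise)) -> North
  U (U-turn (180°)) -> South
  U (U-turn (180°)) -> North
  U (U-turn (180°)) -> South
  R (right (90° clockwise)) -> West
  R (right (90° clockwise)) -> North
  U (U-turn (180°)) -> South
  U (U-turn (180°)) -> North
  L (left (90° counter-clockwise)) -> West
Final: West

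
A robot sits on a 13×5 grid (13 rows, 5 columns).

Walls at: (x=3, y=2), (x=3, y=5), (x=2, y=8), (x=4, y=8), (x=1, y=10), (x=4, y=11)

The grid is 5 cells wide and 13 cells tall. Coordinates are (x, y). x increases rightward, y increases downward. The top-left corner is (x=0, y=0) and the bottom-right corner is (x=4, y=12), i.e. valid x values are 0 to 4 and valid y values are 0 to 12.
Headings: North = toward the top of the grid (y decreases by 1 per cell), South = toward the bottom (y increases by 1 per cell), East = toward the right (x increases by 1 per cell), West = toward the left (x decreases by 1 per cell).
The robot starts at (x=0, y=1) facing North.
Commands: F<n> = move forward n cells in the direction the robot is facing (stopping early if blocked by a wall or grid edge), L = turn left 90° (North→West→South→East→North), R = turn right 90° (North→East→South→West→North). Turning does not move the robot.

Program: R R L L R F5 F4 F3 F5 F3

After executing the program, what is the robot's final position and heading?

Answer: Final position: (x=4, y=1), facing East

Derivation:
Start: (x=0, y=1), facing North
  R: turn right, now facing East
  R: turn right, now facing South
  L: turn left, now facing East
  L: turn left, now facing North
  R: turn right, now facing East
  F5: move forward 4/5 (blocked), now at (x=4, y=1)
  F4: move forward 0/4 (blocked), now at (x=4, y=1)
  F3: move forward 0/3 (blocked), now at (x=4, y=1)
  F5: move forward 0/5 (blocked), now at (x=4, y=1)
  F3: move forward 0/3 (blocked), now at (x=4, y=1)
Final: (x=4, y=1), facing East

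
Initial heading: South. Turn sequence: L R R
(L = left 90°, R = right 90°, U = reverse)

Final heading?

Start: South
  L (left (90° counter-clockwise)) -> East
  R (right (90° clockwise)) -> South
  R (right (90° clockwise)) -> West
Final: West

Answer: Final heading: West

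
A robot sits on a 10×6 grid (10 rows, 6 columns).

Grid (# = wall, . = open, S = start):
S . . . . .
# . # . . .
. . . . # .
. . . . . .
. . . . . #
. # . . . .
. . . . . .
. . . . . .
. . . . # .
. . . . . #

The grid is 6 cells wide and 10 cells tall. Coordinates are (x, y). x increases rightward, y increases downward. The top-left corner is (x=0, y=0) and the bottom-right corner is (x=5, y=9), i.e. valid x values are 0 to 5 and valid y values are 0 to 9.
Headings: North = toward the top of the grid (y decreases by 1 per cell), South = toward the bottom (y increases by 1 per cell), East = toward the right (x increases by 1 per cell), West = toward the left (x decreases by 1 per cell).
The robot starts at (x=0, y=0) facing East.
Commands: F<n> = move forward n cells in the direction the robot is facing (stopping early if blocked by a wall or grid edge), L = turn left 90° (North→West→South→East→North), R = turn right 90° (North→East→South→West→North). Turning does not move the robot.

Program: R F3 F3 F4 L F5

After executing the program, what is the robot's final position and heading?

Answer: Final position: (x=5, y=0), facing East

Derivation:
Start: (x=0, y=0), facing East
  R: turn right, now facing South
  F3: move forward 0/3 (blocked), now at (x=0, y=0)
  F3: move forward 0/3 (blocked), now at (x=0, y=0)
  F4: move forward 0/4 (blocked), now at (x=0, y=0)
  L: turn left, now facing East
  F5: move forward 5, now at (x=5, y=0)
Final: (x=5, y=0), facing East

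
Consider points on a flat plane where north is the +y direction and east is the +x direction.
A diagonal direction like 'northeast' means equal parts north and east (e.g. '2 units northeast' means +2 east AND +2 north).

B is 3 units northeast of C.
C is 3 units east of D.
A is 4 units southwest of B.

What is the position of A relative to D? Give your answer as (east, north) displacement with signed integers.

Place D at the origin (east=0, north=0).
  C is 3 units east of D: delta (east=+3, north=+0); C at (east=3, north=0).
  B is 3 units northeast of C: delta (east=+3, north=+3); B at (east=6, north=3).
  A is 4 units southwest of B: delta (east=-4, north=-4); A at (east=2, north=-1).
Therefore A relative to D: (east=2, north=-1).

Answer: A is at (east=2, north=-1) relative to D.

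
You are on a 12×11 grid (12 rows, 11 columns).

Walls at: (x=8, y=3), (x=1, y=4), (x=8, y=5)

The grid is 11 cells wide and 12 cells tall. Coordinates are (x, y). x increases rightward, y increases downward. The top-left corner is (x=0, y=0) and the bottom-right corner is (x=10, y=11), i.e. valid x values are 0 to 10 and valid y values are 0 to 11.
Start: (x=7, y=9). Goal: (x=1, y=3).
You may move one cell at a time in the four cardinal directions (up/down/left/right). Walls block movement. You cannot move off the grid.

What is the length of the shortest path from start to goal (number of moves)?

Answer: Shortest path length: 12

Derivation:
BFS from (x=7, y=9) until reaching (x=1, y=3):
  Distance 0: (x=7, y=9)
  Distance 1: (x=7, y=8), (x=6, y=9), (x=8, y=9), (x=7, y=10)
  Distance 2: (x=7, y=7), (x=6, y=8), (x=8, y=8), (x=5, y=9), (x=9, y=9), (x=6, y=10), (x=8, y=10), (x=7, y=11)
  Distance 3: (x=7, y=6), (x=6, y=7), (x=8, y=7), (x=5, y=8), (x=9, y=8), (x=4, y=9), (x=10, y=9), (x=5, y=10), (x=9, y=10), (x=6, y=11), (x=8, y=11)
  Distance 4: (x=7, y=5), (x=6, y=6), (x=8, y=6), (x=5, y=7), (x=9, y=7), (x=4, y=8), (x=10, y=8), (x=3, y=9), (x=4, y=10), (x=10, y=10), (x=5, y=11), (x=9, y=11)
  Distance 5: (x=7, y=4), (x=6, y=5), (x=5, y=6), (x=9, y=6), (x=4, y=7), (x=10, y=7), (x=3, y=8), (x=2, y=9), (x=3, y=10), (x=4, y=11), (x=10, y=11)
  Distance 6: (x=7, y=3), (x=6, y=4), (x=8, y=4), (x=5, y=5), (x=9, y=5), (x=4, y=6), (x=10, y=6), (x=3, y=7), (x=2, y=8), (x=1, y=9), (x=2, y=10), (x=3, y=11)
  Distance 7: (x=7, y=2), (x=6, y=3), (x=5, y=4), (x=9, y=4), (x=4, y=5), (x=10, y=5), (x=3, y=6), (x=2, y=7), (x=1, y=8), (x=0, y=9), (x=1, y=10), (x=2, y=11)
  Distance 8: (x=7, y=1), (x=6, y=2), (x=8, y=2), (x=5, y=3), (x=9, y=3), (x=4, y=4), (x=10, y=4), (x=3, y=5), (x=2, y=6), (x=1, y=7), (x=0, y=8), (x=0, y=10), (x=1, y=11)
  Distance 9: (x=7, y=0), (x=6, y=1), (x=8, y=1), (x=5, y=2), (x=9, y=2), (x=4, y=3), (x=10, y=3), (x=3, y=4), (x=2, y=5), (x=1, y=6), (x=0, y=7), (x=0, y=11)
  Distance 10: (x=6, y=0), (x=8, y=0), (x=5, y=1), (x=9, y=1), (x=4, y=2), (x=10, y=2), (x=3, y=3), (x=2, y=4), (x=1, y=5), (x=0, y=6)
  Distance 11: (x=5, y=0), (x=9, y=0), (x=4, y=1), (x=10, y=1), (x=3, y=2), (x=2, y=3), (x=0, y=5)
  Distance 12: (x=4, y=0), (x=10, y=0), (x=3, y=1), (x=2, y=2), (x=1, y=3), (x=0, y=4)  <- goal reached here
One shortest path (12 moves): (x=7, y=9) -> (x=6, y=9) -> (x=5, y=9) -> (x=4, y=9) -> (x=3, y=9) -> (x=2, y=9) -> (x=2, y=8) -> (x=2, y=7) -> (x=2, y=6) -> (x=2, y=5) -> (x=2, y=4) -> (x=2, y=3) -> (x=1, y=3)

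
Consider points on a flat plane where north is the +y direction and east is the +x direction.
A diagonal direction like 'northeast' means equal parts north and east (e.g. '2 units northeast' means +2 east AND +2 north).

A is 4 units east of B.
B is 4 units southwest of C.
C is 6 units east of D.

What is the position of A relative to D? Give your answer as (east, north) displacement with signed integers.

Answer: A is at (east=6, north=-4) relative to D.

Derivation:
Place D at the origin (east=0, north=0).
  C is 6 units east of D: delta (east=+6, north=+0); C at (east=6, north=0).
  B is 4 units southwest of C: delta (east=-4, north=-4); B at (east=2, north=-4).
  A is 4 units east of B: delta (east=+4, north=+0); A at (east=6, north=-4).
Therefore A relative to D: (east=6, north=-4).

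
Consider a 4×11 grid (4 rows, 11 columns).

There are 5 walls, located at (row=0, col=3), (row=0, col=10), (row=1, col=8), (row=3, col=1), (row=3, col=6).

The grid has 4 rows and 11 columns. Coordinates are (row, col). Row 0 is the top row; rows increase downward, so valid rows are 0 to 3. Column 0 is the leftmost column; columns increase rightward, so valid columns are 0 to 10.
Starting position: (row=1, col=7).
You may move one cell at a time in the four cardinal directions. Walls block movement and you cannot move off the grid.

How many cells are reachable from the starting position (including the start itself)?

Answer: Reachable cells: 39

Derivation:
BFS flood-fill from (row=1, col=7):
  Distance 0: (row=1, col=7)
  Distance 1: (row=0, col=7), (row=1, col=6), (row=2, col=7)
  Distance 2: (row=0, col=6), (row=0, col=8), (row=1, col=5), (row=2, col=6), (row=2, col=8), (row=3, col=7)
  Distance 3: (row=0, col=5), (row=0, col=9), (row=1, col=4), (row=2, col=5), (row=2, col=9), (row=3, col=8)
  Distance 4: (row=0, col=4), (row=1, col=3), (row=1, col=9), (row=2, col=4), (row=2, col=10), (row=3, col=5), (row=3, col=9)
  Distance 5: (row=1, col=2), (row=1, col=10), (row=2, col=3), (row=3, col=4), (row=3, col=10)
  Distance 6: (row=0, col=2), (row=1, col=1), (row=2, col=2), (row=3, col=3)
  Distance 7: (row=0, col=1), (row=1, col=0), (row=2, col=1), (row=3, col=2)
  Distance 8: (row=0, col=0), (row=2, col=0)
  Distance 9: (row=3, col=0)
Total reachable: 39 (grid has 39 open cells total)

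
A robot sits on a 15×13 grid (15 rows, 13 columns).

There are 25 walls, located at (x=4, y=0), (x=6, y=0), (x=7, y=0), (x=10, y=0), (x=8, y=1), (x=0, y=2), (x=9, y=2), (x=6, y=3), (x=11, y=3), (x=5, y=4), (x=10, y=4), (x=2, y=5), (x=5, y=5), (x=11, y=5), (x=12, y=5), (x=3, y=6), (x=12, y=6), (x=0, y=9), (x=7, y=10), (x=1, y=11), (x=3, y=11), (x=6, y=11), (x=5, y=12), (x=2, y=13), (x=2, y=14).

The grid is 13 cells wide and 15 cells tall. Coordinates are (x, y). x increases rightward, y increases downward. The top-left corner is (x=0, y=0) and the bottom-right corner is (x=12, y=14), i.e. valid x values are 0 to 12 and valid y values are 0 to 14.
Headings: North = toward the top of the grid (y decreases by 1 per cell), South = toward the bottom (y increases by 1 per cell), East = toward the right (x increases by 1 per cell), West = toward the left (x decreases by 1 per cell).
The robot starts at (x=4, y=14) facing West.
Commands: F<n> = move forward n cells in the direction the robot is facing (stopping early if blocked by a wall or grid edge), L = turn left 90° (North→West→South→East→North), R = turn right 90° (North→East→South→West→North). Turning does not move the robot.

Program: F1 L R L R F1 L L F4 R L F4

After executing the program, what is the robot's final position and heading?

Start: (x=4, y=14), facing West
  F1: move forward 1, now at (x=3, y=14)
  L: turn left, now facing South
  R: turn right, now facing West
  L: turn left, now facing South
  R: turn right, now facing West
  F1: move forward 0/1 (blocked), now at (x=3, y=14)
  L: turn left, now facing South
  L: turn left, now facing East
  F4: move forward 4, now at (x=7, y=14)
  R: turn right, now facing South
  L: turn left, now facing East
  F4: move forward 4, now at (x=11, y=14)
Final: (x=11, y=14), facing East

Answer: Final position: (x=11, y=14), facing East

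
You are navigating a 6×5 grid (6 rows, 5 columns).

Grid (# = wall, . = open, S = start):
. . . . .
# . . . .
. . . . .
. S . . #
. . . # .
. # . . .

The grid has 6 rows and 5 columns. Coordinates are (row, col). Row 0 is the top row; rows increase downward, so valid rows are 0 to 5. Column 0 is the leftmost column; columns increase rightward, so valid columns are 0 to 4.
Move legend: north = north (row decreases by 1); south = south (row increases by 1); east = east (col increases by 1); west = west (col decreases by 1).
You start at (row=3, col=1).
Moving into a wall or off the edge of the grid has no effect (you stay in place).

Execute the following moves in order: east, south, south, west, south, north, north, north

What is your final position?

Answer: Final position: (row=2, col=2)

Derivation:
Start: (row=3, col=1)
  east (east): (row=3, col=1) -> (row=3, col=2)
  south (south): (row=3, col=2) -> (row=4, col=2)
  south (south): (row=4, col=2) -> (row=5, col=2)
  west (west): blocked, stay at (row=5, col=2)
  south (south): blocked, stay at (row=5, col=2)
  north (north): (row=5, col=2) -> (row=4, col=2)
  north (north): (row=4, col=2) -> (row=3, col=2)
  north (north): (row=3, col=2) -> (row=2, col=2)
Final: (row=2, col=2)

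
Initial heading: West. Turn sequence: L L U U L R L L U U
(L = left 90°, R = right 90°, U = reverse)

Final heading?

Start: West
  L (left (90° counter-clockwise)) -> South
  L (left (90° counter-clockwise)) -> East
  U (U-turn (180°)) -> West
  U (U-turn (180°)) -> East
  L (left (90° counter-clockwise)) -> North
  R (right (90° clockwise)) -> East
  L (left (90° counter-clockwise)) -> North
  L (left (90° counter-clockwise)) -> West
  U (U-turn (180°)) -> East
  U (U-turn (180°)) -> West
Final: West

Answer: Final heading: West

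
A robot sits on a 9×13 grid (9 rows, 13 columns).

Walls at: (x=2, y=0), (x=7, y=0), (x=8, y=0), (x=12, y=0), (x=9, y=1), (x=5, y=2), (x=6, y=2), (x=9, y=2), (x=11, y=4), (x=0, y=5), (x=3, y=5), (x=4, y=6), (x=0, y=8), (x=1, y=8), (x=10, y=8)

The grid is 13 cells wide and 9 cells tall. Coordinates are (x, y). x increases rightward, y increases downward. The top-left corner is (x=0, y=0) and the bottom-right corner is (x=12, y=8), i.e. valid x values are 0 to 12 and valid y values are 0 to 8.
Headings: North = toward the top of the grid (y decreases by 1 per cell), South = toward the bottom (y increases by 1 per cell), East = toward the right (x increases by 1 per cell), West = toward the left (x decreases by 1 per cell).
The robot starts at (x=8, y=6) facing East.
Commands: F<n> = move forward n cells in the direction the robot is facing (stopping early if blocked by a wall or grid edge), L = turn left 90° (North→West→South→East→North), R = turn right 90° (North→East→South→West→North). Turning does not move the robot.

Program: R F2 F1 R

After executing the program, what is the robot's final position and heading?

Answer: Final position: (x=8, y=8), facing West

Derivation:
Start: (x=8, y=6), facing East
  R: turn right, now facing South
  F2: move forward 2, now at (x=8, y=8)
  F1: move forward 0/1 (blocked), now at (x=8, y=8)
  R: turn right, now facing West
Final: (x=8, y=8), facing West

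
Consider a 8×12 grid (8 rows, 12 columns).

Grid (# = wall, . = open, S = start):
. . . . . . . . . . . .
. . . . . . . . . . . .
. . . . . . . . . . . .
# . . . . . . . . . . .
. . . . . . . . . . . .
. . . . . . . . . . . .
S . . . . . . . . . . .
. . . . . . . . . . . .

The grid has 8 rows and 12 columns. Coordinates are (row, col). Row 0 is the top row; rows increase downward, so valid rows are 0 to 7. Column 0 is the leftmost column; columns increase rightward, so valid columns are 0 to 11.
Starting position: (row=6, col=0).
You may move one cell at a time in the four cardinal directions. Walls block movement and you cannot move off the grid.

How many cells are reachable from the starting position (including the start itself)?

BFS flood-fill from (row=6, col=0):
  Distance 0: (row=6, col=0)
  Distance 1: (row=5, col=0), (row=6, col=1), (row=7, col=0)
  Distance 2: (row=4, col=0), (row=5, col=1), (row=6, col=2), (row=7, col=1)
  Distance 3: (row=4, col=1), (row=5, col=2), (row=6, col=3), (row=7, col=2)
  Distance 4: (row=3, col=1), (row=4, col=2), (row=5, col=3), (row=6, col=4), (row=7, col=3)
  Distance 5: (row=2, col=1), (row=3, col=2), (row=4, col=3), (row=5, col=4), (row=6, col=5), (row=7, col=4)
  Distance 6: (row=1, col=1), (row=2, col=0), (row=2, col=2), (row=3, col=3), (row=4, col=4), (row=5, col=5), (row=6, col=6), (row=7, col=5)
  Distance 7: (row=0, col=1), (row=1, col=0), (row=1, col=2), (row=2, col=3), (row=3, col=4), (row=4, col=5), (row=5, col=6), (row=6, col=7), (row=7, col=6)
  Distance 8: (row=0, col=0), (row=0, col=2), (row=1, col=3), (row=2, col=4), (row=3, col=5), (row=4, col=6), (row=5, col=7), (row=6, col=8), (row=7, col=7)
  Distance 9: (row=0, col=3), (row=1, col=4), (row=2, col=5), (row=3, col=6), (row=4, col=7), (row=5, col=8), (row=6, col=9), (row=7, col=8)
  Distance 10: (row=0, col=4), (row=1, col=5), (row=2, col=6), (row=3, col=7), (row=4, col=8), (row=5, col=9), (row=6, col=10), (row=7, col=9)
  Distance 11: (row=0, col=5), (row=1, col=6), (row=2, col=7), (row=3, col=8), (row=4, col=9), (row=5, col=10), (row=6, col=11), (row=7, col=10)
  Distance 12: (row=0, col=6), (row=1, col=7), (row=2, col=8), (row=3, col=9), (row=4, col=10), (row=5, col=11), (row=7, col=11)
  Distance 13: (row=0, col=7), (row=1, col=8), (row=2, col=9), (row=3, col=10), (row=4, col=11)
  Distance 14: (row=0, col=8), (row=1, col=9), (row=2, col=10), (row=3, col=11)
  Distance 15: (row=0, col=9), (row=1, col=10), (row=2, col=11)
  Distance 16: (row=0, col=10), (row=1, col=11)
  Distance 17: (row=0, col=11)
Total reachable: 95 (grid has 95 open cells total)

Answer: Reachable cells: 95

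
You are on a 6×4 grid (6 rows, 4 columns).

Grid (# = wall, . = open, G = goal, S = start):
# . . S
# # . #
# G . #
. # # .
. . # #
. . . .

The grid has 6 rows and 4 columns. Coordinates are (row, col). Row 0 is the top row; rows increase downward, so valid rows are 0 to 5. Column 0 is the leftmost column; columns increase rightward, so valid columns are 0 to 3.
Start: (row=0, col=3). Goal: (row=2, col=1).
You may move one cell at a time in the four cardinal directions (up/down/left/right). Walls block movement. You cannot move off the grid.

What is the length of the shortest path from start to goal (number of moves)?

BFS from (row=0, col=3) until reaching (row=2, col=1):
  Distance 0: (row=0, col=3)
  Distance 1: (row=0, col=2)
  Distance 2: (row=0, col=1), (row=1, col=2)
  Distance 3: (row=2, col=2)
  Distance 4: (row=2, col=1)  <- goal reached here
One shortest path (4 moves): (row=0, col=3) -> (row=0, col=2) -> (row=1, col=2) -> (row=2, col=2) -> (row=2, col=1)

Answer: Shortest path length: 4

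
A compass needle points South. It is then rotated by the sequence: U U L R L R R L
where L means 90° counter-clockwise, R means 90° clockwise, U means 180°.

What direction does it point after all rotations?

Start: South
  U (U-turn (180°)) -> North
  U (U-turn (180°)) -> South
  L (left (90° counter-clockwise)) -> East
  R (right (90° clockwise)) -> South
  L (left (90° counter-clockwise)) -> East
  R (right (90° clockwise)) -> South
  R (right (90° clockwise)) -> West
  L (left (90° counter-clockwise)) -> South
Final: South

Answer: Final heading: South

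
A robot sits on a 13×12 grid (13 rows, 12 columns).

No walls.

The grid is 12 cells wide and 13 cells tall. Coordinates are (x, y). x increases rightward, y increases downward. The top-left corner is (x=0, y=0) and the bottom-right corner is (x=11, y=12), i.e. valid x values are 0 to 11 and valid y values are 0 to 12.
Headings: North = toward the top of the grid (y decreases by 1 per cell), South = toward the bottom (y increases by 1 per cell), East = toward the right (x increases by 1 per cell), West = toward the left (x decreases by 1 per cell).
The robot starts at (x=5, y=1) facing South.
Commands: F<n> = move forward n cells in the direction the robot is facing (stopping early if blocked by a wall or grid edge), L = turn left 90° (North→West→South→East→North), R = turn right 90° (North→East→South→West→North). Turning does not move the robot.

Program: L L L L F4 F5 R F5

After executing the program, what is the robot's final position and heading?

Start: (x=5, y=1), facing South
  L: turn left, now facing East
  L: turn left, now facing North
  L: turn left, now facing West
  L: turn left, now facing South
  F4: move forward 4, now at (x=5, y=5)
  F5: move forward 5, now at (x=5, y=10)
  R: turn right, now facing West
  F5: move forward 5, now at (x=0, y=10)
Final: (x=0, y=10), facing West

Answer: Final position: (x=0, y=10), facing West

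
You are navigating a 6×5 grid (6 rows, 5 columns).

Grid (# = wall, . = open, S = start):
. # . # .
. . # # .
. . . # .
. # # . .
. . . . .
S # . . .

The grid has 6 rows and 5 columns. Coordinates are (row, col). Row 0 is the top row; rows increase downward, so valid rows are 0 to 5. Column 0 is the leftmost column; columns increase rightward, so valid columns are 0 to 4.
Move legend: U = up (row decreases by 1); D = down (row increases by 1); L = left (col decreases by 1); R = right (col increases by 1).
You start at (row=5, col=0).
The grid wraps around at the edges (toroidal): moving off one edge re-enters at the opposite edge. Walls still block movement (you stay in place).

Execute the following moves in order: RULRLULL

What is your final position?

Answer: Final position: (row=3, col=3)

Derivation:
Start: (row=5, col=0)
  R (right): blocked, stay at (row=5, col=0)
  U (up): (row=5, col=0) -> (row=4, col=0)
  L (left): (row=4, col=0) -> (row=4, col=4)
  R (right): (row=4, col=4) -> (row=4, col=0)
  L (left): (row=4, col=0) -> (row=4, col=4)
  U (up): (row=4, col=4) -> (row=3, col=4)
  L (left): (row=3, col=4) -> (row=3, col=3)
  L (left): blocked, stay at (row=3, col=3)
Final: (row=3, col=3)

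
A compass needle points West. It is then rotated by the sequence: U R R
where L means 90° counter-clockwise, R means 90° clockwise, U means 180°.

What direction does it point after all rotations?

Start: West
  U (U-turn (180°)) -> East
  R (right (90° clockwise)) -> South
  R (right (90° clockwise)) -> West
Final: West

Answer: Final heading: West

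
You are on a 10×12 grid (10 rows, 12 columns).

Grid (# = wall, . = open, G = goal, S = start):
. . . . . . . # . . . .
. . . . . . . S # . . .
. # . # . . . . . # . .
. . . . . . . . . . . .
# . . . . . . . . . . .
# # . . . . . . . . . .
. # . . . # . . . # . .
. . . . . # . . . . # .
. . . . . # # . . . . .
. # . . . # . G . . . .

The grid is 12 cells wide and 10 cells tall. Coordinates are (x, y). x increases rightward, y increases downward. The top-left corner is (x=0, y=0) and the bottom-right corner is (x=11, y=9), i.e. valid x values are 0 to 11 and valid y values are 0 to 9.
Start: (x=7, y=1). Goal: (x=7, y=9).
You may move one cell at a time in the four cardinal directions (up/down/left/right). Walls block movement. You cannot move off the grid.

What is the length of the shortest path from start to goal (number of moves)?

Answer: Shortest path length: 8

Derivation:
BFS from (x=7, y=1) until reaching (x=7, y=9):
  Distance 0: (x=7, y=1)
  Distance 1: (x=6, y=1), (x=7, y=2)
  Distance 2: (x=6, y=0), (x=5, y=1), (x=6, y=2), (x=8, y=2), (x=7, y=3)
  Distance 3: (x=5, y=0), (x=4, y=1), (x=5, y=2), (x=6, y=3), (x=8, y=3), (x=7, y=4)
  Distance 4: (x=4, y=0), (x=3, y=1), (x=4, y=2), (x=5, y=3), (x=9, y=3), (x=6, y=4), (x=8, y=4), (x=7, y=5)
  Distance 5: (x=3, y=0), (x=2, y=1), (x=4, y=3), (x=10, y=3), (x=5, y=4), (x=9, y=4), (x=6, y=5), (x=8, y=5), (x=7, y=6)
  Distance 6: (x=2, y=0), (x=1, y=1), (x=2, y=2), (x=10, y=2), (x=3, y=3), (x=11, y=3), (x=4, y=4), (x=10, y=4), (x=5, y=5), (x=9, y=5), (x=6, y=6), (x=8, y=6), (x=7, y=7)
  Distance 7: (x=1, y=0), (x=0, y=1), (x=10, y=1), (x=11, y=2), (x=2, y=3), (x=3, y=4), (x=11, y=4), (x=4, y=5), (x=10, y=5), (x=6, y=7), (x=8, y=7), (x=7, y=8)
  Distance 8: (x=0, y=0), (x=10, y=0), (x=9, y=1), (x=11, y=1), (x=0, y=2), (x=1, y=3), (x=2, y=4), (x=3, y=5), (x=11, y=5), (x=4, y=6), (x=10, y=6), (x=9, y=7), (x=8, y=8), (x=7, y=9)  <- goal reached here
One shortest path (8 moves): (x=7, y=1) -> (x=7, y=2) -> (x=7, y=3) -> (x=7, y=4) -> (x=7, y=5) -> (x=7, y=6) -> (x=7, y=7) -> (x=7, y=8) -> (x=7, y=9)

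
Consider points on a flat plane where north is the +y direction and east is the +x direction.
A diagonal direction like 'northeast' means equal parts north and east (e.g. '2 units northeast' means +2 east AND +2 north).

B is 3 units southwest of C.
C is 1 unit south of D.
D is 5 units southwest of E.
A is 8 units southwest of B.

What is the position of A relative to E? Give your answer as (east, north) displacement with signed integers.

Place E at the origin (east=0, north=0).
  D is 5 units southwest of E: delta (east=-5, north=-5); D at (east=-5, north=-5).
  C is 1 unit south of D: delta (east=+0, north=-1); C at (east=-5, north=-6).
  B is 3 units southwest of C: delta (east=-3, north=-3); B at (east=-8, north=-9).
  A is 8 units southwest of B: delta (east=-8, north=-8); A at (east=-16, north=-17).
Therefore A relative to E: (east=-16, north=-17).

Answer: A is at (east=-16, north=-17) relative to E.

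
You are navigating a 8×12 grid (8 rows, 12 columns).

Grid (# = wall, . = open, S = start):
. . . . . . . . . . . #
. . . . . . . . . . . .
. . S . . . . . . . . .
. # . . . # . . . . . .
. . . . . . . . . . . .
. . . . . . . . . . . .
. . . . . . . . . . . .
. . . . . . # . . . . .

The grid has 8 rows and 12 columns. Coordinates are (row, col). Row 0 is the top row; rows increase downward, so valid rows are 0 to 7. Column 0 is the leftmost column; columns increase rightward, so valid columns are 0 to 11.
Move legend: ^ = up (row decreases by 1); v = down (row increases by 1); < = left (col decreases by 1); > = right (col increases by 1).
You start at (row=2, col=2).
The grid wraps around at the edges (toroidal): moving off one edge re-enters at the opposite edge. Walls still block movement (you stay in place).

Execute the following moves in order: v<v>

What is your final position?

Start: (row=2, col=2)
  v (down): (row=2, col=2) -> (row=3, col=2)
  < (left): blocked, stay at (row=3, col=2)
  v (down): (row=3, col=2) -> (row=4, col=2)
  > (right): (row=4, col=2) -> (row=4, col=3)
Final: (row=4, col=3)

Answer: Final position: (row=4, col=3)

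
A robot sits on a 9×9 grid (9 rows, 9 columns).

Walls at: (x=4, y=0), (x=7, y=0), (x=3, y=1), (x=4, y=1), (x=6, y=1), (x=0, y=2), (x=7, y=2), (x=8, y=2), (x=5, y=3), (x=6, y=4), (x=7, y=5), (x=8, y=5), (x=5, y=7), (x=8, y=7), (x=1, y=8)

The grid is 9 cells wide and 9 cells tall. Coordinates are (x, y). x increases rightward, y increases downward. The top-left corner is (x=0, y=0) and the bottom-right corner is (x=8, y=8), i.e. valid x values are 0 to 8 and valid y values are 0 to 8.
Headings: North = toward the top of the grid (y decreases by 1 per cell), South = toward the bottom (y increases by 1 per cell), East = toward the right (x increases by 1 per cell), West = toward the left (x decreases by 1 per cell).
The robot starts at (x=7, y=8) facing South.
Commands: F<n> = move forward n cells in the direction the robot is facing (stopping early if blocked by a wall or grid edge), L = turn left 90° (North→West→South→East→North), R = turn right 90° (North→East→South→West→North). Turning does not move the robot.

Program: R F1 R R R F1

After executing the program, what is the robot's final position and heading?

Answer: Final position: (x=6, y=8), facing South

Derivation:
Start: (x=7, y=8), facing South
  R: turn right, now facing West
  F1: move forward 1, now at (x=6, y=8)
  R: turn right, now facing North
  R: turn right, now facing East
  R: turn right, now facing South
  F1: move forward 0/1 (blocked), now at (x=6, y=8)
Final: (x=6, y=8), facing South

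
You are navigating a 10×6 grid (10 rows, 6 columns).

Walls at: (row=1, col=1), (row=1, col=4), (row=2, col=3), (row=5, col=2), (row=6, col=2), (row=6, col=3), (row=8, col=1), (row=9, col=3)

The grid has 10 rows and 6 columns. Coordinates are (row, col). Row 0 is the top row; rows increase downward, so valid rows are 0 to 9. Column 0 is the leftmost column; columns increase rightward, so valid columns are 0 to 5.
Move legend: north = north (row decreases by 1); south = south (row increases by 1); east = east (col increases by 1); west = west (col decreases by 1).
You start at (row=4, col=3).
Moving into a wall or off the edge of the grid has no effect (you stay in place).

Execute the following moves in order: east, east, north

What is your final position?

Start: (row=4, col=3)
  east (east): (row=4, col=3) -> (row=4, col=4)
  east (east): (row=4, col=4) -> (row=4, col=5)
  north (north): (row=4, col=5) -> (row=3, col=5)
Final: (row=3, col=5)

Answer: Final position: (row=3, col=5)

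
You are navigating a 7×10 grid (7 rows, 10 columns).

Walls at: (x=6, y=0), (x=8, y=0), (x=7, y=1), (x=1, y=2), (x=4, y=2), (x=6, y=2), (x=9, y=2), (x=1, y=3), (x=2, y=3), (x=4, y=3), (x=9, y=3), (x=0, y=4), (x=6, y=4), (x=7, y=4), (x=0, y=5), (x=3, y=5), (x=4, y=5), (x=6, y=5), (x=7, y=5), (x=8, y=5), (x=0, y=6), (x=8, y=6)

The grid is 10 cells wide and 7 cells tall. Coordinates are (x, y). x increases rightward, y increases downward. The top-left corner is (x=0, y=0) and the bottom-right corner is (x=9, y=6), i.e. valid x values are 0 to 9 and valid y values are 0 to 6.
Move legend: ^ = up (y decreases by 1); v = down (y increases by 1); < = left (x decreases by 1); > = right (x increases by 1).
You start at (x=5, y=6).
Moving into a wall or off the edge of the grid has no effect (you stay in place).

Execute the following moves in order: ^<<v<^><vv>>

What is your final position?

Answer: Final position: (x=6, y=6)

Derivation:
Start: (x=5, y=6)
  ^ (up): (x=5, y=6) -> (x=5, y=5)
  < (left): blocked, stay at (x=5, y=5)
  < (left): blocked, stay at (x=5, y=5)
  v (down): (x=5, y=5) -> (x=5, y=6)
  < (left): (x=5, y=6) -> (x=4, y=6)
  ^ (up): blocked, stay at (x=4, y=6)
  > (right): (x=4, y=6) -> (x=5, y=6)
  < (left): (x=5, y=6) -> (x=4, y=6)
  v (down): blocked, stay at (x=4, y=6)
  v (down): blocked, stay at (x=4, y=6)
  > (right): (x=4, y=6) -> (x=5, y=6)
  > (right): (x=5, y=6) -> (x=6, y=6)
Final: (x=6, y=6)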